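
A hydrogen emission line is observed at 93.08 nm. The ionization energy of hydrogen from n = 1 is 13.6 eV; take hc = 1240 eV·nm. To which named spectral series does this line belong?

ΔE = 1240/93.08 = 13.32 eV.
This matches 13.6 × (1/1² − 1/7²), so n_f = 1: the Lyman series.

Lyman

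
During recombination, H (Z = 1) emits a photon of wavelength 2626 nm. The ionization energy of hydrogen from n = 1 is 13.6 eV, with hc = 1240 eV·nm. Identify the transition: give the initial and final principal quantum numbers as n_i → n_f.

The photon energy is ΔE = hc/λ = 1240 / 2626 = 0.4722 eV.
With Z = 1, ΔE = 13.60 × (1/n_f² − 1/n_i²), so 1/n_f² − 1/n_i² = 0.03472.
Trying n_f = 4 gives 1/n_i² = 0.02778, i.e. n_i ≈ 6; this pair matches.

n_i = 6, n_f = 4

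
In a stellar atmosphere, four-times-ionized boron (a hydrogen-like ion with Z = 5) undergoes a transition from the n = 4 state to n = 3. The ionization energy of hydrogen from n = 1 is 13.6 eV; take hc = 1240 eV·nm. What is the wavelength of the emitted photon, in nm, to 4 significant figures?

For Z = 5 the level energies scale as Z², so the effective Rydberg energy is 13.6 × 25 = 340.0 eV.
ΔE = 340.0 × (1/3² − 1/4²) = 340.0 × 0.04861 = 16.53 eV.
λ = hc/ΔE = 1240 / 16.53 = 75.03 nm.

75.03 nm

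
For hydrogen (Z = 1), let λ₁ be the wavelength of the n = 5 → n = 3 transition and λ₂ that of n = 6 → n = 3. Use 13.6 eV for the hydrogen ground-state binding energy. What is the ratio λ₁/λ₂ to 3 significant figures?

1.17

λ ∝ 1/ΔE ∝ 1/(1/n_f² − 1/n_i²), and the Z² and hc factors cancel in the ratio.
λ₁/λ₂ = (1/3² − 1/6²)/(1/3² − 1/5²) = 0.08333/0.07111 = 1.17.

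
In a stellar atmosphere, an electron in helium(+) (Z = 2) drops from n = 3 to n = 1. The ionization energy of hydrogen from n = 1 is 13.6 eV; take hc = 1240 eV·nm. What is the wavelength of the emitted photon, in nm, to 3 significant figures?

25.6 nm

For Z = 2 the level energies scale as Z², so the effective Rydberg energy is 13.6 × 4 = 54.40 eV.
ΔE = 54.40 × (1/1² − 1/3²) = 54.40 × 0.8889 = 48.36 eV.
λ = hc/ΔE = 1240 / 48.36 = 25.6 nm.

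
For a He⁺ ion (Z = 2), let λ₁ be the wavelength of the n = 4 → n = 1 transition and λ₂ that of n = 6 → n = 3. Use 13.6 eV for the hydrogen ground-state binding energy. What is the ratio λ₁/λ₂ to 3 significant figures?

0.0889

λ ∝ 1/ΔE ∝ 1/(1/n_f² − 1/n_i²), and the Z² and hc factors cancel in the ratio.
λ₁/λ₂ = (1/3² − 1/6²)/(1/1² − 1/4²) = 0.08333/0.9375 = 0.0889.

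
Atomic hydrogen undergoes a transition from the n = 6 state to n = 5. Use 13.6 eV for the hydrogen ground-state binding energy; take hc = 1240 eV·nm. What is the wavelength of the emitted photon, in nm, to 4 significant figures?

ΔE = 13.60 × (1/5² − 1/6²) = 13.60 × 0.01222 = 0.1662 eV.
λ = hc/ΔE = 1240 / 0.1662 = 7460 nm.

7460 nm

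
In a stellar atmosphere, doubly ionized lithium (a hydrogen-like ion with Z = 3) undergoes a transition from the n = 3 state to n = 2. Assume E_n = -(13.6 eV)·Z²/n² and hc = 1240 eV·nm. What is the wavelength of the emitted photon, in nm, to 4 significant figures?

For Z = 3 the level energies scale as Z², so the effective Rydberg energy is 13.6 × 9 = 122.4 eV.
ΔE = 122.4 × (1/2² − 1/3²) = 122.4 × 0.1389 = 17.00 eV.
λ = hc/ΔE = 1240 / 17.00 = 72.94 nm.

72.94 nm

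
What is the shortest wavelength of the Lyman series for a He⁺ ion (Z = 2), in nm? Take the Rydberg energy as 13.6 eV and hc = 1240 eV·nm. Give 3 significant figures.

22.8 nm

The Lyman series has lower level n_f = 1; the series limit corresponds to n_i → ∞.
ΔE_max = 13.6 × 4 / 1² = 54.40 eV.
λ_min = 1240 / 54.40 = 22.8 nm.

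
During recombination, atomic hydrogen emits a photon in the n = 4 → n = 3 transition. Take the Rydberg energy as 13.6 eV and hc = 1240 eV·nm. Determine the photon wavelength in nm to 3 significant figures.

ΔE = 13.60 × (1/3² − 1/4²) = 13.60 × 0.04861 = 0.6611 eV.
λ = hc/ΔE = 1240 / 0.6611 = 1880 nm.
This line belongs to the Paschen series.

1880 nm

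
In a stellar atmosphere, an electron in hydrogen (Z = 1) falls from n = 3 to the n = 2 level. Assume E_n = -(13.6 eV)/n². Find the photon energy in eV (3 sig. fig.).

E_3 = −13.60/9 = −1.511 eV and E_2 = −13.60/4 = −3.400 eV.
The photon energy is |E_3 − E_2| = 1.89 eV.

1.89 eV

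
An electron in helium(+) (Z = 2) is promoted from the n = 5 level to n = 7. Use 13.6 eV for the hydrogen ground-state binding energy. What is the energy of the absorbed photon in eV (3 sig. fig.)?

The Bohr energies scale as Z², so for Z = 2: E_n = −54.40/n² eV.
E_7 = −54.40/49 = −1.110 eV and E_5 = −54.40/25 = −2.176 eV.
The photon energy is |E_7 − E_5| = 1.07 eV.

1.07 eV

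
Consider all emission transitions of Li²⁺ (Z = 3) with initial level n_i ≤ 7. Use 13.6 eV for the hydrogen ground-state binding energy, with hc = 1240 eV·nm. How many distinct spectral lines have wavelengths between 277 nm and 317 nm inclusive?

1

Enumerate all n_i → n_f pairs with 1 ≤ n_f < n_i ≤ 7 and compute λ = 1240 / [13.6·9·(1/n_f² − 1/n_i²)].
Lines falling in [277, 317] nm: 6→4 (291.8 nm).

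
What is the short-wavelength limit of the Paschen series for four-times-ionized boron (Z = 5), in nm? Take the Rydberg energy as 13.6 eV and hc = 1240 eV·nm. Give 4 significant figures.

32.82 nm

The Paschen series has lower level n_f = 3; the series limit corresponds to n_i → ∞.
ΔE_max = 13.6 × 25 / 3² = 37.78 eV.
λ_min = 1240 / 37.78 = 32.82 nm.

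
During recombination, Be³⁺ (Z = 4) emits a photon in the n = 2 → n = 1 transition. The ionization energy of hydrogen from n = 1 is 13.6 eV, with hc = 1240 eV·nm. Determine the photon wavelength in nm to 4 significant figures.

For Z = 4 the level energies scale as Z², so the effective Rydberg energy is 13.6 × 16 = 217.6 eV.
ΔE = 217.6 × (1/1² − 1/2²) = 217.6 × 0.7500 = 163.2 eV.
λ = hc/ΔE = 1240 / 163.2 = 7.598 nm.

7.598 nm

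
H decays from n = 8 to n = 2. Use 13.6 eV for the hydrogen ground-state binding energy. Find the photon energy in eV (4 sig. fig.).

E_8 = −13.60/64 = −0.2125 eV and E_2 = −13.60/4 = −3.400 eV.
The photon energy is |E_8 − E_2| = 3.188 eV.

3.188 eV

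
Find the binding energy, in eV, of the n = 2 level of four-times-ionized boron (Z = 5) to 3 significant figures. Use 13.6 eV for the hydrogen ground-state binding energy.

E_n = −13.6 Z²/n² = −340.0/n² eV for Z = 5.
E_2 = −340.0/4 = −85.0 eV, so ionization (to E = 0) requires 85.0 eV.

85.0 eV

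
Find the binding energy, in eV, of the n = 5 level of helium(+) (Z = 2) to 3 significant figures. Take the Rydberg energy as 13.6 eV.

2.18 eV

E_n = −13.6 Z²/n² = −54.40/n² eV for Z = 2.
E_5 = −54.40/25 = −2.18 eV, so ionization (to E = 0) requires 2.18 eV.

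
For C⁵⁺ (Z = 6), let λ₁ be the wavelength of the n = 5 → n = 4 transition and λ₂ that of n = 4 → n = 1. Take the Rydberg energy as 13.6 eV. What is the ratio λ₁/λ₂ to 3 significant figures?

41.7

λ ∝ 1/ΔE ∝ 1/(1/n_f² − 1/n_i²), and the Z² and hc factors cancel in the ratio.
λ₁/λ₂ = (1/1² − 1/4²)/(1/4² − 1/5²) = 0.9375/0.02250 = 41.7.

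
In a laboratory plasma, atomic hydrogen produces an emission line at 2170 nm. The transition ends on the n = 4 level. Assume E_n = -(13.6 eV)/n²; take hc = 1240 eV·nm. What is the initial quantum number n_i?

The photon energy is ΔE = hc/λ = 1240 / 2170 = 0.5714 eV.
With Z = 1, ΔE = 13.60 × (1/n_f² − 1/n_i²), so 1/n_f² − 1/n_i² = 0.04202.
With n_f = 4: 1/n_i² = 1/16 − 0.04202 = 0.02048, so n_i ≈ 6.99.

n_i = 7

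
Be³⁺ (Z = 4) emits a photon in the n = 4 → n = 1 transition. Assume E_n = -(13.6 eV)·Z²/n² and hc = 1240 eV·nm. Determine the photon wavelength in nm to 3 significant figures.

6.08 nm

For Z = 4 the level energies scale as Z², so the effective Rydberg energy is 13.6 × 16 = 217.6 eV.
ΔE = 217.6 × (1/1² − 1/4²) = 217.6 × 0.9375 = 204.0 eV.
λ = hc/ΔE = 1240 / 204.0 = 6.08 nm.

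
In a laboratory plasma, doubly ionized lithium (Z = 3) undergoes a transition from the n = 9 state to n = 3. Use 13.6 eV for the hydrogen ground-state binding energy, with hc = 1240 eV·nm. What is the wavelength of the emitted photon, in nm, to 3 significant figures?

For Z = 3 the level energies scale as Z², so the effective Rydberg energy is 13.6 × 9 = 122.4 eV.
ΔE = 122.4 × (1/3² − 1/9²) = 122.4 × 0.09877 = 12.09 eV.
λ = hc/ΔE = 1240 / 12.09 = 103 nm.

103 nm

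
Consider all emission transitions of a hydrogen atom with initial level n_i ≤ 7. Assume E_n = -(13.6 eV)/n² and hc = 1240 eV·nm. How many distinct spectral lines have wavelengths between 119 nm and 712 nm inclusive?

Enumerate all n_i → n_f pairs with 1 ≤ n_f < n_i ≤ 7 and compute λ = 1240 / [13.6·1·(1/n_f² − 1/n_i²)].
Lines falling in [119, 712] nm: 2→1 (121.6 nm), 7→2 (397.1 nm), 6→2 (410.3 nm), 5→2 (434.2 nm), 4→2 (486.3 nm), 3→2 (656.5 nm).

6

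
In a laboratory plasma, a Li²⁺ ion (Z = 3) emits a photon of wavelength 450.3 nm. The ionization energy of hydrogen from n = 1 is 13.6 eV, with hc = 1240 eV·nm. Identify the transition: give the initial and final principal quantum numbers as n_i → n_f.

n_i = 5, n_f = 4

The photon energy is ΔE = hc/λ = 1240 / 450.3 = 2.754 eV.
With Z = 3, ΔE = 122.4 × (1/n_f² − 1/n_i²), so 1/n_f² − 1/n_i² = 0.02250.
Trying n_f = 4 gives 1/n_i² = 0.04000, i.e. n_i ≈ 5; this pair matches.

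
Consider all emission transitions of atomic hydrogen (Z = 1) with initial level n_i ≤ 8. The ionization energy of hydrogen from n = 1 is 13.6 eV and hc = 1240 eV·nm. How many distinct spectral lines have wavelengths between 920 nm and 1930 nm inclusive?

5

Enumerate all n_i → n_f pairs with 1 ≤ n_f < n_i ≤ 8 and compute λ = 1240 / [13.6·1·(1/n_f² − 1/n_i²)].
Lines falling in [920, 1930] nm: 8→3 (954.9 nm), 7→3 (1005 nm), 6→3 (1094 nm), 5→3 (1282 nm), 4→3 (1876 nm).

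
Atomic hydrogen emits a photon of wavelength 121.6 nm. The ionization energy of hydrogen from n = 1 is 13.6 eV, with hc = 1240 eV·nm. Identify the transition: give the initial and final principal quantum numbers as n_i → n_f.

The photon energy is ΔE = hc/λ = 1240 / 121.6 = 10.20 eV.
With Z = 1, ΔE = 13.60 × (1/n_f² − 1/n_i²), so 1/n_f² − 1/n_i² = 0.7498.
Trying n_f = 1 gives 1/n_i² = 0.2502, i.e. n_i ≈ 2; this pair matches.

n_i = 2, n_f = 1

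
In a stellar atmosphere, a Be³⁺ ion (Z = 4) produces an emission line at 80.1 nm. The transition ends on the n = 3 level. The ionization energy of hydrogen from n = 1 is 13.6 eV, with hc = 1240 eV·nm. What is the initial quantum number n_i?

n_i = 5

The photon energy is ΔE = hc/λ = 1240 / 80.1 = 15.48 eV.
With Z = 4, ΔE = 217.6 × (1/n_f² − 1/n_i²), so 1/n_f² − 1/n_i² = 0.07114.
With n_f = 3: 1/n_i² = 1/9 − 0.07114 = 0.03997, so n_i ≈ 5.00.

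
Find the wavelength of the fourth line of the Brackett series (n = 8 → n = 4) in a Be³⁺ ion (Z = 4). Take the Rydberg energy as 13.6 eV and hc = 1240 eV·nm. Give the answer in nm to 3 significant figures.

The Brackett series terminates on n_f = 4; the fourth line has n_i = 4+4 = 8.
ΔE = 217.6 × (1/4² − 1/8²) = 10.20 eV.
λ = 1240 / 10.20 = 122 nm.

122 nm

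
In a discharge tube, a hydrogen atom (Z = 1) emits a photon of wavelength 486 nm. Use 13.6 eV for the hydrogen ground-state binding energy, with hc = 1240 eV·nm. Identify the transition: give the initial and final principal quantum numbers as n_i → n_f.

The photon energy is ΔE = hc/λ = 1240 / 486 = 2.551 eV.
With Z = 1, ΔE = 13.60 × (1/n_f² − 1/n_i²), so 1/n_f² − 1/n_i² = 0.1876.
Trying n_f = 2 gives 1/n_i² = 0.06239, i.e. n_i ≈ 4; this pair matches.

n_i = 4, n_f = 2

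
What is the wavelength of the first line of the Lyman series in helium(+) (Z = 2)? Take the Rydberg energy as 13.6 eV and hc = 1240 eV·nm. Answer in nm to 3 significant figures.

30.4 nm

The Lyman series terminates on n_f = 1; the first line has n_i = 1+1 = 2.
ΔE = 54.40 × (1/1² − 1/2²) = 40.80 eV.
λ = 1240 / 40.80 = 30.4 nm.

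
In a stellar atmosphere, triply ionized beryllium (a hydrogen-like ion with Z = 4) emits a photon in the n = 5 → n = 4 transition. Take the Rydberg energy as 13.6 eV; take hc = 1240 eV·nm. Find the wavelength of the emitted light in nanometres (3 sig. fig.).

For Z = 4 the level energies scale as Z², so the effective Rydberg energy is 13.6 × 16 = 217.6 eV.
ΔE = 217.6 × (1/4² − 1/5²) = 217.6 × 0.02250 = 4.896 eV.
λ = hc/ΔE = 1240 / 4.896 = 253 nm.

253 nm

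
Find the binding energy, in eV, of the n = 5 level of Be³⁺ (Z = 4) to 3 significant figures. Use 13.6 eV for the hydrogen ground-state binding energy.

E_n = −13.6 Z²/n² = −217.6/n² eV for Z = 4.
E_5 = −217.6/25 = −8.70 eV, so ionization (to E = 0) requires 8.70 eV.

8.70 eV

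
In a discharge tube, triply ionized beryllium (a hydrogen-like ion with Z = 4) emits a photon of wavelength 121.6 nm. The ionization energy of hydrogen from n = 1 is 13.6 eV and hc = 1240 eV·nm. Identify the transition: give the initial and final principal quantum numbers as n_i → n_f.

n_i = 8, n_f = 4

The photon energy is ΔE = hc/λ = 1240 / 121.6 = 10.20 eV.
With Z = 4, ΔE = 217.6 × (1/n_f² − 1/n_i²), so 1/n_f² − 1/n_i² = 0.04686.
Trying n_f = 4 gives 1/n_i² = 0.01564, i.e. n_i ≈ 8; this pair matches.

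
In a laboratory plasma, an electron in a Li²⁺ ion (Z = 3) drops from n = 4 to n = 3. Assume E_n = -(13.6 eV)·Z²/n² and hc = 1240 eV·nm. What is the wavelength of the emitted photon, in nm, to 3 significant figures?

For Z = 3 the level energies scale as Z², so the effective Rydberg energy is 13.6 × 9 = 122.4 eV.
ΔE = 122.4 × (1/3² − 1/4²) = 122.4 × 0.04861 = 5.950 eV.
λ = hc/ΔE = 1240 / 5.950 = 208 nm.

208 nm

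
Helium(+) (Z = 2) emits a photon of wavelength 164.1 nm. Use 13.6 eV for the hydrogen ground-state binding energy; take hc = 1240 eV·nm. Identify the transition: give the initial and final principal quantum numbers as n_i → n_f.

n_i = 3, n_f = 2

The photon energy is ΔE = hc/λ = 1240 / 164.1 = 7.556 eV.
With Z = 2, ΔE = 54.40 × (1/n_f² − 1/n_i²), so 1/n_f² − 1/n_i² = 0.1389.
Trying n_f = 2 gives 1/n_i² = 0.1111, i.e. n_i ≈ 3; this pair matches.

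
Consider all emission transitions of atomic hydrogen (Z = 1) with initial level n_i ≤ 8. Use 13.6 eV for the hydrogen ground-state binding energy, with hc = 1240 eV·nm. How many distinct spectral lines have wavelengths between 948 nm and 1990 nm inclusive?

Enumerate all n_i → n_f pairs with 1 ≤ n_f < n_i ≤ 8 and compute λ = 1240 / [13.6·1·(1/n_f² − 1/n_i²)].
Lines falling in [948, 1990] nm: 8→3 (954.9 nm), 7→3 (1005 nm), 6→3 (1094 nm), 5→3 (1282 nm), 4→3 (1876 nm), 8→4 (1945 nm).

6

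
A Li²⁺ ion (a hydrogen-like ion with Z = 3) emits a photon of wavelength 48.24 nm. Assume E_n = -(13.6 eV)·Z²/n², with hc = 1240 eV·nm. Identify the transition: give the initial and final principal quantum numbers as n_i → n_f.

n_i = 5, n_f = 2

The photon energy is ΔE = hc/λ = 1240 / 48.24 = 25.70 eV.
With Z = 3, ΔE = 122.4 × (1/n_f² − 1/n_i²), so 1/n_f² − 1/n_i² = 0.2100.
Trying n_f = 2 gives 1/n_i² = 0.03999, i.e. n_i ≈ 5; this pair matches.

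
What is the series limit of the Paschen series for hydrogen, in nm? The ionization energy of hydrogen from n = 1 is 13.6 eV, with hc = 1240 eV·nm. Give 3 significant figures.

821 nm

The Paschen series has lower level n_f = 3; the series limit corresponds to n_i → ∞.
ΔE_max = 13.6 × 1 / 3² = 1.511 eV.
λ_min = 1240 / 1.511 = 821 nm.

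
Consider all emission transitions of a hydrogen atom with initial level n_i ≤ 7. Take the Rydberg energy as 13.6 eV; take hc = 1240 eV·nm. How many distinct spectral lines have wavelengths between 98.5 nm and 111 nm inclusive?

Enumerate all n_i → n_f pairs with 1 ≤ n_f < n_i ≤ 7 and compute λ = 1240 / [13.6·1·(1/n_f² − 1/n_i²)].
Lines falling in [98.5, 111] nm: 3→1 (102.6 nm).

1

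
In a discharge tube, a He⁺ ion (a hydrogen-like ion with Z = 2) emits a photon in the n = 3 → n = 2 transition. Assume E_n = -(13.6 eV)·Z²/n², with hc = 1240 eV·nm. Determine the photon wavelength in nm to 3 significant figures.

164 nm

For Z = 2 the level energies scale as Z², so the effective Rydberg energy is 13.6 × 4 = 54.40 eV.
ΔE = 54.40 × (1/2² − 1/3²) = 54.40 × 0.1389 = 7.556 eV.
λ = hc/ΔE = 1240 / 7.556 = 164 nm.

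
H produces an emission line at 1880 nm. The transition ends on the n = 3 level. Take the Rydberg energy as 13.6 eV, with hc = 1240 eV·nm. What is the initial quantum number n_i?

n_i = 4

The photon energy is ΔE = hc/λ = 1240 / 1880 = 0.6596 eV.
With Z = 1, ΔE = 13.60 × (1/n_f² − 1/n_i²), so 1/n_f² − 1/n_i² = 0.04850.
With n_f = 3: 1/n_i² = 1/9 − 0.04850 = 0.06261, so n_i ≈ 4.00.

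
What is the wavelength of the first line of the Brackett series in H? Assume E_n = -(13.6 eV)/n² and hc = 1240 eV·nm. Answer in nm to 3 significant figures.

4050 nm

The Brackett series terminates on n_f = 4; the first line has n_i = 4+1 = 5.
ΔE = 13.60 × (1/4² − 1/5²) = 0.3060 eV.
λ = 1240 / 0.3060 = 4050 nm.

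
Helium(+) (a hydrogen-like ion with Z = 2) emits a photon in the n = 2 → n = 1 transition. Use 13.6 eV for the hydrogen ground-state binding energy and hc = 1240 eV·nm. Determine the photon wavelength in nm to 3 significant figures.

For Z = 2 the level energies scale as Z², so the effective Rydberg energy is 13.6 × 4 = 54.40 eV.
ΔE = 54.40 × (1/1² − 1/2²) = 54.40 × 0.7500 = 40.80 eV.
λ = hc/ΔE = 1240 / 40.80 = 30.4 nm.

30.4 nm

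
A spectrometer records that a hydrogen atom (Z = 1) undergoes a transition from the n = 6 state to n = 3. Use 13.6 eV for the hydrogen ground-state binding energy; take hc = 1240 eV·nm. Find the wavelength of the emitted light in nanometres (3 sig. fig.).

ΔE = 13.60 × (1/3² − 1/6²) = 13.60 × 0.08333 = 1.133 eV.
λ = hc/ΔE = 1240 / 1.133 = 1090 nm.

1090 nm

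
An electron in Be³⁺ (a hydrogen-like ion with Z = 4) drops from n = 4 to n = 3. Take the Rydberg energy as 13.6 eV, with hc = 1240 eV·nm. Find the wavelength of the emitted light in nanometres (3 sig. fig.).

117 nm

For Z = 4 the level energies scale as Z², so the effective Rydberg energy is 13.6 × 16 = 217.6 eV.
ΔE = 217.6 × (1/3² − 1/4²) = 217.6 × 0.04861 = 10.58 eV.
λ = hc/ΔE = 1240 / 10.58 = 117 nm.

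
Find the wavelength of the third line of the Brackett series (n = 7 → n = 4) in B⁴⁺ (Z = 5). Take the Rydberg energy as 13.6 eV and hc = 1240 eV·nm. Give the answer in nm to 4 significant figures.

86.65 nm

The Brackett series terminates on n_f = 4; the third line has n_i = 4+3 = 7.
ΔE = 340.0 × (1/4² − 1/7²) = 14.31 eV.
λ = 1240 / 14.31 = 86.65 nm.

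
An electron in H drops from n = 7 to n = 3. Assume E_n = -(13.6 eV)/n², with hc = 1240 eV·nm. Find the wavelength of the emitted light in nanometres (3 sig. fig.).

1010 nm

ΔE = 13.60 × (1/3² − 1/7²) = 13.60 × 0.09070 = 1.234 eV.
λ = hc/ΔE = 1240 / 1.234 = 1010 nm.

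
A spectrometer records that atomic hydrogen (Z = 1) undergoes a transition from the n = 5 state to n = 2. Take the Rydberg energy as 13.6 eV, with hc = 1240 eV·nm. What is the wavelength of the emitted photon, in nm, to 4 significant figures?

434.2 nm

ΔE = 13.60 × (1/2² − 1/5²) = 13.60 × 0.2100 = 2.856 eV.
λ = hc/ΔE = 1240 / 2.856 = 434.2 nm.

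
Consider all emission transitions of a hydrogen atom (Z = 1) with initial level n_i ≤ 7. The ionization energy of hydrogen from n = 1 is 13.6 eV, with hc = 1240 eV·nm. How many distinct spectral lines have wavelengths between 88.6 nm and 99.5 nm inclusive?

Enumerate all n_i → n_f pairs with 1 ≤ n_f < n_i ≤ 7 and compute λ = 1240 / [13.6·1·(1/n_f² − 1/n_i²)].
Lines falling in [88.6, 99.5] nm: 7→1 (93.08 nm), 6→1 (93.78 nm), 5→1 (94.98 nm), 4→1 (97.25 nm).

4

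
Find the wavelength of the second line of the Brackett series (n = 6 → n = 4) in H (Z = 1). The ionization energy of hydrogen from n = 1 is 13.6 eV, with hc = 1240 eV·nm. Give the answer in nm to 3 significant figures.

2630 nm

The Brackett series terminates on n_f = 4; the second line has n_i = 4+2 = 6.
ΔE = 13.60 × (1/4² − 1/6²) = 0.4722 eV.
λ = 1240 / 0.4722 = 2630 nm.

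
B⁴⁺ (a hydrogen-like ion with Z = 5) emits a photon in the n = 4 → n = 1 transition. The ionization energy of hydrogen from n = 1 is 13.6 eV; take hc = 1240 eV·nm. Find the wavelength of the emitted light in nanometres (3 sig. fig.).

For Z = 5 the level energies scale as Z², so the effective Rydberg energy is 13.6 × 25 = 340.0 eV.
ΔE = 340.0 × (1/1² − 1/4²) = 340.0 × 0.9375 = 318.8 eV.
λ = hc/ΔE = 1240 / 318.8 = 3.89 nm.

3.89 nm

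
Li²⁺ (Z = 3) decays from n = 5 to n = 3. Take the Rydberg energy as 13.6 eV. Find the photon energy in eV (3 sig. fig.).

8.70 eV

The Bohr energies scale as Z², so for Z = 3: E_n = −122.4/n² eV.
E_5 = −122.4/25 = −4.896 eV and E_3 = −122.4/9 = −13.60 eV.
The photon energy is |E_5 − E_3| = 8.70 eV.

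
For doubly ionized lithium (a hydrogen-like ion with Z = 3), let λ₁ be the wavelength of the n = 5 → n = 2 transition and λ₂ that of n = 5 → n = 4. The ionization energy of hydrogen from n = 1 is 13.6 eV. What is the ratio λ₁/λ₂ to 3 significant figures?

λ ∝ 1/ΔE ∝ 1/(1/n_f² − 1/n_i²), and the Z² and hc factors cancel in the ratio.
λ₁/λ₂ = (1/4² − 1/5²)/(1/2² − 1/5²) = 0.02250/0.2100 = 0.107.

0.107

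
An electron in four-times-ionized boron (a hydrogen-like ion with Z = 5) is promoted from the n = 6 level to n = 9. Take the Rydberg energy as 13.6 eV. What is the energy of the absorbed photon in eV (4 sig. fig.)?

The Bohr energies scale as Z², so for Z = 5: E_n = −340.0/n² eV.
E_9 = −340.0/81 = −4.198 eV and E_6 = −340.0/36 = −9.444 eV.
The photon energy is |E_9 − E_6| = 5.247 eV.

5.247 eV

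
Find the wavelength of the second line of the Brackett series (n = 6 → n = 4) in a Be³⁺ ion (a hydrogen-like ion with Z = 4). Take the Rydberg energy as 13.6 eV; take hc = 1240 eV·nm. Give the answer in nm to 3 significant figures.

164 nm

The Brackett series terminates on n_f = 4; the second line has n_i = 4+2 = 6.
ΔE = 217.6 × (1/4² − 1/6²) = 7.556 eV.
λ = 1240 / 7.556 = 164 nm.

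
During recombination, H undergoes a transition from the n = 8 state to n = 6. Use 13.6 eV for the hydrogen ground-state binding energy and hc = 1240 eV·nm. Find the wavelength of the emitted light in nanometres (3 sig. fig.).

ΔE = 13.60 × (1/6² − 1/8²) = 13.60 × 0.01215 = 0.1653 eV.
λ = hc/ΔE = 1240 / 0.1653 = 7500 nm.

7500 nm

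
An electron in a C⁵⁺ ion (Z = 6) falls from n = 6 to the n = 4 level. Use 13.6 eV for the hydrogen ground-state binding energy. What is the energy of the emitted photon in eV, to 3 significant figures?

The Bohr energies scale as Z², so for Z = 6: E_n = −489.6/n² eV.
E_6 = −489.6/36 = −13.60 eV and E_4 = −489.6/16 = −30.60 eV.
The photon energy is |E_6 − E_4| = 17.0 eV.

17.0 eV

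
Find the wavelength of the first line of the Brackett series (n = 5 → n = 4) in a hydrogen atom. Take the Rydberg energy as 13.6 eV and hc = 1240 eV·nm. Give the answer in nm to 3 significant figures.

4050 nm

The Brackett series terminates on n_f = 4; the first line has n_i = 4+1 = 5.
ΔE = 13.60 × (1/4² − 1/5²) = 0.3060 eV.
λ = 1240 / 0.3060 = 4050 nm.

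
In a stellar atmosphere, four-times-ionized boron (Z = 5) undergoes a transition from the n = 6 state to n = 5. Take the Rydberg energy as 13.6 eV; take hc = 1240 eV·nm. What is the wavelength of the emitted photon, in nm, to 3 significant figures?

298 nm

For Z = 5 the level energies scale as Z², so the effective Rydberg energy is 13.6 × 25 = 340.0 eV.
ΔE = 340.0 × (1/5² − 1/6²) = 340.0 × 0.01222 = 4.156 eV.
λ = hc/ΔE = 1240 / 4.156 = 298 nm.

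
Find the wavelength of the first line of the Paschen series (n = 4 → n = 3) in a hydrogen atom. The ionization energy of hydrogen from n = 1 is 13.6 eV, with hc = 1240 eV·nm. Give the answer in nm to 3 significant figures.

The Paschen series terminates on n_f = 3; the first line has n_i = 3+1 = 4.
ΔE = 13.60 × (1/3² − 1/4²) = 0.6611 eV.
λ = 1240 / 0.6611 = 1880 nm.

1880 nm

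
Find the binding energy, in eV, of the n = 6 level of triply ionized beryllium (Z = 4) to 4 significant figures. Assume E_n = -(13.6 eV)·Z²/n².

E_n = −13.6 Z²/n² = −217.6/n² eV for Z = 4.
E_6 = −217.6/36 = −6.044 eV, so ionization (to E = 0) requires 6.044 eV.

6.044 eV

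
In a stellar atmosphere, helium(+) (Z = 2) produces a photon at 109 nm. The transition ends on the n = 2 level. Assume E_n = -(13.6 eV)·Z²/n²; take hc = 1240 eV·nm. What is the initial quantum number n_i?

n_i = 5

The photon energy is ΔE = hc/λ = 1240 / 109 = 11.38 eV.
With Z = 2, ΔE = 54.40 × (1/n_f² − 1/n_i²), so 1/n_f² − 1/n_i² = 0.2091.
With n_f = 2: 1/n_i² = 1/4 − 0.2091 = 0.04088, so n_i ≈ 4.95.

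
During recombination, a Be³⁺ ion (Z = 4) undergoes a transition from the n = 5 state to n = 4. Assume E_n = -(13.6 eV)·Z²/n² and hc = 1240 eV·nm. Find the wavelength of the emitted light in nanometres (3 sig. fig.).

For Z = 4 the level energies scale as Z², so the effective Rydberg energy is 13.6 × 16 = 217.6 eV.
ΔE = 217.6 × (1/4² − 1/5²) = 217.6 × 0.02250 = 4.896 eV.
λ = hc/ΔE = 1240 / 4.896 = 253 nm.

253 nm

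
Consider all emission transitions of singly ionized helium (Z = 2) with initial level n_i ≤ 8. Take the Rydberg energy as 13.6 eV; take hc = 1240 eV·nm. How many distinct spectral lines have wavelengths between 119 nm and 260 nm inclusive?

4

Enumerate all n_i → n_f pairs with 1 ≤ n_f < n_i ≤ 8 and compute λ = 1240 / [13.6·4·(1/n_f² − 1/n_i²)].
Lines falling in [119, 260] nm: 4→2 (121.6 nm), 3→2 (164.1 nm), 8→3 (238.7 nm), 7→3 (251.3 nm).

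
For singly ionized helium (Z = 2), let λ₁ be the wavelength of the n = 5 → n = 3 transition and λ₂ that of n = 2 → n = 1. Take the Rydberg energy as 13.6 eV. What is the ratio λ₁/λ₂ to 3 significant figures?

10.5

λ ∝ 1/ΔE ∝ 1/(1/n_f² − 1/n_i²), and the Z² and hc factors cancel in the ratio.
λ₁/λ₂ = (1/1² − 1/2²)/(1/3² − 1/5²) = 0.7500/0.07111 = 10.5.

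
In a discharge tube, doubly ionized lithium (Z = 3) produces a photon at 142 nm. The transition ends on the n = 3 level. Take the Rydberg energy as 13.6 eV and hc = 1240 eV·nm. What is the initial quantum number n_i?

The photon energy is ΔE = hc/λ = 1240 / 142 = 8.732 eV.
With Z = 3, ΔE = 122.4 × (1/n_f² − 1/n_i²), so 1/n_f² − 1/n_i² = 0.07134.
With n_f = 3: 1/n_i² = 1/9 − 0.07134 = 0.03977, so n_i ≈ 5.01.

n_i = 5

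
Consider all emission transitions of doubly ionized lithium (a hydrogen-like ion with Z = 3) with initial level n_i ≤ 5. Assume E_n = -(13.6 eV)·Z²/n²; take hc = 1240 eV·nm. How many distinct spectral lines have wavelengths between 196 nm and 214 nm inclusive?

1

Enumerate all n_i → n_f pairs with 1 ≤ n_f < n_i ≤ 5 and compute λ = 1240 / [13.6·9·(1/n_f² − 1/n_i²)].
Lines falling in [196, 214] nm: 4→3 (208.4 nm).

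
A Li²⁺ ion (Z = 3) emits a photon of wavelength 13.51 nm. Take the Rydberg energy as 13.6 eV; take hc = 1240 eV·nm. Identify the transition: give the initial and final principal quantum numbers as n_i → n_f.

n_i = 2, n_f = 1

The photon energy is ΔE = hc/λ = 1240 / 13.51 = 91.78 eV.
With Z = 3, ΔE = 122.4 × (1/n_f² − 1/n_i²), so 1/n_f² − 1/n_i² = 0.7499.
Trying n_f = 1 gives 1/n_i² = 0.2501, i.e. n_i ≈ 2; this pair matches.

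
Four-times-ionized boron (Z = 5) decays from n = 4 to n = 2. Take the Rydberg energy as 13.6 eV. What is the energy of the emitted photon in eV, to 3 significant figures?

The Bohr energies scale as Z², so for Z = 5: E_n = −340.0/n² eV.
E_4 = −340.0/16 = −21.25 eV and E_2 = −340.0/4 = −85.00 eV.
The photon energy is |E_4 − E_2| = 63.8 eV.

63.8 eV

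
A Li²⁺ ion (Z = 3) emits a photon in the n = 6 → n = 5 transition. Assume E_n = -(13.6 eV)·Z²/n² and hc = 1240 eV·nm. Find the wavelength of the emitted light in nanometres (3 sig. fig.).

For Z = 3 the level energies scale as Z², so the effective Rydberg energy is 13.6 × 9 = 122.4 eV.
ΔE = 122.4 × (1/5² − 1/6²) = 122.4 × 0.01222 = 1.496 eV.
λ = hc/ΔE = 1240 / 1.496 = 829 nm.

829 nm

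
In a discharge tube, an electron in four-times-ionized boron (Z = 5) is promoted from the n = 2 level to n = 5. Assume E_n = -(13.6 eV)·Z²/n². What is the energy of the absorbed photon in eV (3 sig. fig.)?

71.4 eV

The Bohr energies scale as Z², so for Z = 5: E_n = −340.0/n² eV.
E_5 = −340.0/25 = −13.60 eV and E_2 = −340.0/4 = −85.00 eV.
The photon energy is |E_5 − E_2| = 71.4 eV.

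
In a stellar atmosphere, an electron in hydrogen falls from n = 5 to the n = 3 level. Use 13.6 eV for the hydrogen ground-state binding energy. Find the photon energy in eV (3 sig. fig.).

0.967 eV

E_5 = −13.60/25 = −0.5440 eV and E_3 = −13.60/9 = −1.511 eV.
The photon energy is |E_5 − E_3| = 0.967 eV.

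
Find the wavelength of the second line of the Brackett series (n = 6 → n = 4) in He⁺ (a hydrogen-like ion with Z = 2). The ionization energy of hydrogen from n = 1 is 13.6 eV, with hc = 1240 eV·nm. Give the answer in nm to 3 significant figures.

The Brackett series terminates on n_f = 4; the second line has n_i = 4+2 = 6.
ΔE = 54.40 × (1/4² − 1/6²) = 1.889 eV.
λ = 1240 / 1.889 = 656 nm.

656 nm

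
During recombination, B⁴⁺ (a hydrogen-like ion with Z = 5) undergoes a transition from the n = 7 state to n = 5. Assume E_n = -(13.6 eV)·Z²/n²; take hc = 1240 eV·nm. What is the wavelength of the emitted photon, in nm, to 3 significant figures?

For Z = 5 the level energies scale as Z², so the effective Rydberg energy is 13.6 × 25 = 340.0 eV.
ΔE = 340.0 × (1/5² − 1/7²) = 340.0 × 0.01959 = 6.661 eV.
λ = hc/ΔE = 1240 / 6.661 = 186 nm.

186 nm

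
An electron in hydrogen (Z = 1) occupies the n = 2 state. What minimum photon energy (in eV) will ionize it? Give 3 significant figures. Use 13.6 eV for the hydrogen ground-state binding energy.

E_2 = −13.60/4 = −3.40 eV, so ionization (to E = 0) requires 3.40 eV.

3.40 eV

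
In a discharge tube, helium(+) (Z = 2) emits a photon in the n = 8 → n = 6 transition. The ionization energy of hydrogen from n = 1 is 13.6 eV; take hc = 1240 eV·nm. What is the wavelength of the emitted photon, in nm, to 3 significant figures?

For Z = 2 the level energies scale as Z², so the effective Rydberg energy is 13.6 × 4 = 54.40 eV.
ΔE = 54.40 × (1/6² − 1/8²) = 54.40 × 0.01215 = 0.6611 eV.
λ = hc/ΔE = 1240 / 0.6611 = 1880 nm.

1880 nm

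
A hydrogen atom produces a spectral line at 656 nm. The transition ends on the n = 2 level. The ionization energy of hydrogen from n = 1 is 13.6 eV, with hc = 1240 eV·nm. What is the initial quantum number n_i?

n_i = 3

The photon energy is ΔE = hc/λ = 1240 / 656 = 1.890 eV.
With Z = 1, ΔE = 13.60 × (1/n_f² − 1/n_i²), so 1/n_f² − 1/n_i² = 0.1390.
With n_f = 2: 1/n_i² = 1/4 − 0.1390 = 0.1110, so n_i ≈ 3.00.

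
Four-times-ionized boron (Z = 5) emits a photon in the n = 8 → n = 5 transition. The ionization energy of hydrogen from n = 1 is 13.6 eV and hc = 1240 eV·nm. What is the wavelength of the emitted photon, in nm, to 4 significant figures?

149.6 nm

For Z = 5 the level energies scale as Z², so the effective Rydberg energy is 13.6 × 25 = 340.0 eV.
ΔE = 340.0 × (1/5² − 1/8²) = 340.0 × 0.02438 = 8.288 eV.
λ = hc/ΔE = 1240 / 8.288 = 149.6 nm.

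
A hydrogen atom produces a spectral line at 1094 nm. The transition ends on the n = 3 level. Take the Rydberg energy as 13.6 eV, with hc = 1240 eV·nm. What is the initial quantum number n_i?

n_i = 6

The photon energy is ΔE = hc/λ = 1240 / 1094 = 1.133 eV.
With Z = 1, ΔE = 13.60 × (1/n_f² − 1/n_i²), so 1/n_f² − 1/n_i² = 0.08334.
With n_f = 3: 1/n_i² = 1/9 − 0.08334 = 0.02777, so n_i ≈ 6.00.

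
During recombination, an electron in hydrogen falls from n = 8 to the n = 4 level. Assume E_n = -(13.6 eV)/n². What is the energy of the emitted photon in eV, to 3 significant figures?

E_8 = −13.60/64 = −0.2125 eV and E_4 = −13.60/16 = −0.8500 eV.
The photon energy is |E_8 − E_4| = 0.638 eV.

0.638 eV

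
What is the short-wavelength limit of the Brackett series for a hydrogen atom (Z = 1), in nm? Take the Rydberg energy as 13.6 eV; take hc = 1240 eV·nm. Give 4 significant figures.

The Brackett series has lower level n_f = 4; the series limit corresponds to n_i → ∞.
ΔE_max = 13.6 × 1 / 4² = 0.8500 eV.
λ_min = 1240 / 0.8500 = 1459 nm.

1459 nm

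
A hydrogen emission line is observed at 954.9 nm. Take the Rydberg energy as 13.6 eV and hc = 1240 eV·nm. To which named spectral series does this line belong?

Paschen

ΔE = 1240/954.9 = 1.299 eV.
This matches 13.6 × (1/3² − 1/8²), so n_f = 3: the Paschen series.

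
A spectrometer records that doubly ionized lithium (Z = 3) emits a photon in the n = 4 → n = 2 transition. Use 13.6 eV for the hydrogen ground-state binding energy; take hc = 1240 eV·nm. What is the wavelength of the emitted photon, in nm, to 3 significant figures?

54.0 nm

For Z = 3 the level energies scale as Z², so the effective Rydberg energy is 13.6 × 9 = 122.4 eV.
ΔE = 122.4 × (1/2² − 1/4²) = 122.4 × 0.1875 = 22.95 eV.
λ = hc/ΔE = 1240 / 22.95 = 54.0 nm.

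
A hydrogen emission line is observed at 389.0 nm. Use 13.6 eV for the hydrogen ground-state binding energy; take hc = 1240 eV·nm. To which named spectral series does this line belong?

Balmer

ΔE = 1240/389.0 = 3.188 eV.
This matches 13.6 × (1/2² − 1/8²), so n_f = 2: the Balmer series.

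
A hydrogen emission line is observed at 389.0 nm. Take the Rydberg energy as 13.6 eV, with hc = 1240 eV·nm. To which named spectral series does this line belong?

ΔE = 1240/389.0 = 3.188 eV.
This matches 13.6 × (1/2² − 1/8²), so n_f = 2: the Balmer series.

Balmer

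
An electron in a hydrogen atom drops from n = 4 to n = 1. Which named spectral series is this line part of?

Lyman

The series is set by the lower level: n_f = 1 is the Lyman series.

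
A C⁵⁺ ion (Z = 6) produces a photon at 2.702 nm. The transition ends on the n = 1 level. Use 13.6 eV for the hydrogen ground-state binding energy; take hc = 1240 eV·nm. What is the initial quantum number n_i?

n_i = 4

The photon energy is ΔE = hc/λ = 1240 / 2.702 = 458.9 eV.
With Z = 6, ΔE = 489.6 × (1/n_f² − 1/n_i²), so 1/n_f² − 1/n_i² = 0.9373.
With n_f = 1: 1/n_i² = 1/1 − 0.9373 = 0.06266, so n_i ≈ 3.99.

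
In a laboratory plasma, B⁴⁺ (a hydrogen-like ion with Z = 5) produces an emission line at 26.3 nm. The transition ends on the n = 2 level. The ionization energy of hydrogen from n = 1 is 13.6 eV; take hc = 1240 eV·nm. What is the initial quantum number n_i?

The photon energy is ΔE = hc/λ = 1240 / 26.3 = 47.15 eV.
With Z = 5, ΔE = 340.0 × (1/n_f² − 1/n_i²), so 1/n_f² − 1/n_i² = 0.1387.
With n_f = 2: 1/n_i² = 1/4 − 0.1387 = 0.1113, so n_i ≈ 3.00.

n_i = 3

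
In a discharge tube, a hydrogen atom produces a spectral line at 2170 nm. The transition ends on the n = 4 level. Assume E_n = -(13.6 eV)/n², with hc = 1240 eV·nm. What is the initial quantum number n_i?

n_i = 7

The photon energy is ΔE = hc/λ = 1240 / 2170 = 0.5714 eV.
With Z = 1, ΔE = 13.60 × (1/n_f² − 1/n_i²), so 1/n_f² − 1/n_i² = 0.04202.
With n_f = 4: 1/n_i² = 1/16 − 0.04202 = 0.02048, so n_i ≈ 6.99.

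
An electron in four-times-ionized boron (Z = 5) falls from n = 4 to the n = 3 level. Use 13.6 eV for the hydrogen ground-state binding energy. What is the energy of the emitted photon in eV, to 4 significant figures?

The Bohr energies scale as Z², so for Z = 5: E_n = −340.0/n² eV.
E_4 = −340.0/16 = −21.25 eV and E_3 = −340.0/9 = −37.78 eV.
The photon energy is |E_4 − E_3| = 16.53 eV.

16.53 eV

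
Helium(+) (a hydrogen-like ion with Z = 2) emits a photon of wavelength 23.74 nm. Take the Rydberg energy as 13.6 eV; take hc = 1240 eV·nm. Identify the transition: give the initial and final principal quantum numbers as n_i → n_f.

n_i = 5, n_f = 1

The photon energy is ΔE = hc/λ = 1240 / 23.74 = 52.23 eV.
With Z = 2, ΔE = 54.40 × (1/n_f² − 1/n_i²), so 1/n_f² − 1/n_i² = 0.9602.
Trying n_f = 1 gives 1/n_i² = 0.03984, i.e. n_i ≈ 5; this pair matches.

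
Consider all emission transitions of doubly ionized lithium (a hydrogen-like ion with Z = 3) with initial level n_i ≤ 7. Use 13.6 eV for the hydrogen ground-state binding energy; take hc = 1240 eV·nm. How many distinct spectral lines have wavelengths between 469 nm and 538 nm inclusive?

Enumerate all n_i → n_f pairs with 1 ≤ n_f < n_i ≤ 7 and compute λ = 1240 / [13.6·9·(1/n_f² − 1/n_i²)].
Lines falling in [469, 538] nm: 7→5 (517.1 nm).

1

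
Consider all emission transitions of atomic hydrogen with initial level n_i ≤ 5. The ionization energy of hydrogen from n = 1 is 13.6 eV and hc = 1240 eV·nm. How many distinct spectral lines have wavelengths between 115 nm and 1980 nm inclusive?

6

Enumerate all n_i → n_f pairs with 1 ≤ n_f < n_i ≤ 5 and compute λ = 1240 / [13.6·1·(1/n_f² − 1/n_i²)].
Lines falling in [115, 1980] nm: 2→1 (121.6 nm), 5→2 (434.2 nm), 4→2 (486.3 nm), 3→2 (656.5 nm), 5→3 (1282 nm), 4→3 (1876 nm).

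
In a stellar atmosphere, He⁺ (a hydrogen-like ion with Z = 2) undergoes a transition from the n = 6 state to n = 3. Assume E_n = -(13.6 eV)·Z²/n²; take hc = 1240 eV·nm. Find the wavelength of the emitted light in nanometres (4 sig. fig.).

273.5 nm

For Z = 2 the level energies scale as Z², so the effective Rydberg energy is 13.6 × 4 = 54.40 eV.
ΔE = 54.40 × (1/3² − 1/6²) = 54.40 × 0.08333 = 4.533 eV.
λ = hc/ΔE = 1240 / 4.533 = 273.5 nm.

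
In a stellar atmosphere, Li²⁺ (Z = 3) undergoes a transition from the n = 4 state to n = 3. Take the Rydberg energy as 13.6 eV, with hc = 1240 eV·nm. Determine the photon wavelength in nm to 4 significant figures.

208.4 nm

For Z = 3 the level energies scale as Z², so the effective Rydberg energy is 13.6 × 9 = 122.4 eV.
ΔE = 122.4 × (1/3² − 1/4²) = 122.4 × 0.04861 = 5.950 eV.
λ = hc/ΔE = 1240 / 5.950 = 208.4 nm.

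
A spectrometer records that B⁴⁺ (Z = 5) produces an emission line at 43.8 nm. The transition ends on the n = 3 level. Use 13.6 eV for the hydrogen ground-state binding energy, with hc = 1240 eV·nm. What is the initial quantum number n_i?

The photon energy is ΔE = hc/λ = 1240 / 43.8 = 28.31 eV.
With Z = 5, ΔE = 340.0 × (1/n_f² − 1/n_i²), so 1/n_f² − 1/n_i² = 0.08327.
With n_f = 3: 1/n_i² = 1/9 − 0.08327 = 0.02784, so n_i ≈ 5.99.

n_i = 6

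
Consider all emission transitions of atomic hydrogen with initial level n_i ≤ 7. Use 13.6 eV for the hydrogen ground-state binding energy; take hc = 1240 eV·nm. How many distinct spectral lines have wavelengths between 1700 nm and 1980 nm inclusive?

1

Enumerate all n_i → n_f pairs with 1 ≤ n_f < n_i ≤ 7 and compute λ = 1240 / [13.6·1·(1/n_f² − 1/n_i²)].
Lines falling in [1700, 1980] nm: 4→3 (1876 nm).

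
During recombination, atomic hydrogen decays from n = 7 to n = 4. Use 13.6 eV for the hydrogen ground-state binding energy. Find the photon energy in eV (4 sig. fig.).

E_7 = −13.60/49 = −0.2776 eV and E_4 = −13.60/16 = −0.8500 eV.
The photon energy is |E_7 − E_4| = 0.5724 eV.

0.5724 eV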